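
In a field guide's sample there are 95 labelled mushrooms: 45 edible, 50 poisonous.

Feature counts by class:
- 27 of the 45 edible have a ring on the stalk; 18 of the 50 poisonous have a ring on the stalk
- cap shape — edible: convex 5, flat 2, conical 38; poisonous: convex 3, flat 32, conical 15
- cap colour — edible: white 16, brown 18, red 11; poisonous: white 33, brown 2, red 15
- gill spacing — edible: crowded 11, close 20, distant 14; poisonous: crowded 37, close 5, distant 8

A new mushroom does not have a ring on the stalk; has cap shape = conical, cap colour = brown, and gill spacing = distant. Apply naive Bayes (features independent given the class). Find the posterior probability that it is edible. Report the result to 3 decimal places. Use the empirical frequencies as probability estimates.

0.969

edible: (45/95) × (18/45) × (38/45) × (18/45) × (14/45) ≈ 0.0199111
poisonous: (50/95) × (32/50) × (15/50) × (2/50) × (8/50) ≈ 0.000646737
P(edible | x) = 0.0199111 / 0.020557837 ≈ 0.969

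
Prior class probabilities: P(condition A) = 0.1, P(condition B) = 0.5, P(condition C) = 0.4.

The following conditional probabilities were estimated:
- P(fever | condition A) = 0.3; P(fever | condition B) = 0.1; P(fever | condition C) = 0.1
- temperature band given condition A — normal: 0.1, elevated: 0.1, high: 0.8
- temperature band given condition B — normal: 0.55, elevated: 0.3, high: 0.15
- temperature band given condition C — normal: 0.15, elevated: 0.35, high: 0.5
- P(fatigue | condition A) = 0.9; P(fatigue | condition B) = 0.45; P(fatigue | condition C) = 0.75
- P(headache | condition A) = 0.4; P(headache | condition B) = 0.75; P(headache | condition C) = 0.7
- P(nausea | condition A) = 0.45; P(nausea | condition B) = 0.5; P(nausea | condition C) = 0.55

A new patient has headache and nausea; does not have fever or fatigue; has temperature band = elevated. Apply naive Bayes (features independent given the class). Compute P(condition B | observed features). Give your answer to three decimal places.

condition A: 0.1 × (1−0.3) × 0.1 × (1−0.9) × 0.4 × 0.45 = 0.000126
condition B: 0.5 × (1−0.1) × 0.3 × (1−0.45) × 0.75 × 0.5 = 0.02784375
condition C: 0.4 × (1−0.1) × 0.35 × (1−0.75) × 0.7 × 0.55 = 0.0121275
P(condition B | x) = 0.02784375 / 0.04009725 ≈ 0.694

0.694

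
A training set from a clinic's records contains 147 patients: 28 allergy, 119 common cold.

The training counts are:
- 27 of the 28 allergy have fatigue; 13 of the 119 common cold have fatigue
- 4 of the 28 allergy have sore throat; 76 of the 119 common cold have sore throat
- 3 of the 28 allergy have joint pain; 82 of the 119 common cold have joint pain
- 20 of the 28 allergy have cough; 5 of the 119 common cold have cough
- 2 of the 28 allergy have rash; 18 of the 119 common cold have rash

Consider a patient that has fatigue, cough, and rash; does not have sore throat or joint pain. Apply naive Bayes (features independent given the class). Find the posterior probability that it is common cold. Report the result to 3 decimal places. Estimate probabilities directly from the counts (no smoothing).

0.009

allergy: (28/147) × (27/28) × (24/28) × (25/28) × (20/28) × (2/28) ≈ 0.00717176
common cold: (119/147) × (13/119) × (43/119) × (37/119) × (5/119) × (18/119) ≈ 0.0000631467
P(common cold | x) = 0.0000631467 / 0.0072349067 ≈ 0.009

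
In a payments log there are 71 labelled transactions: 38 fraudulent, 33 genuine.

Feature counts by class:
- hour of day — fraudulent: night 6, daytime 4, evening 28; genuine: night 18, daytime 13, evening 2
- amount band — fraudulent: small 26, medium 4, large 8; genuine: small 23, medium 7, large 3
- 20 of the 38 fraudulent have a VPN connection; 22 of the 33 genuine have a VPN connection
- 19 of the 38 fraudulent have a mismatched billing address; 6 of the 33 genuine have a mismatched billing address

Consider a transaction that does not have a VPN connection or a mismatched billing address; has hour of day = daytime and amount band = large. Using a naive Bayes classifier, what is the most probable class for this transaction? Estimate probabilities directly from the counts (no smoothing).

fraudulent: (38/71) × (4/38) × (8/38) × (18/38) × (19/38) ≈ 0.0028091
genuine: (33/71) × (13/33) × (3/33) × (11/33) × (27/33) ≈ 0.00453963
Highest score → genuine.

genuine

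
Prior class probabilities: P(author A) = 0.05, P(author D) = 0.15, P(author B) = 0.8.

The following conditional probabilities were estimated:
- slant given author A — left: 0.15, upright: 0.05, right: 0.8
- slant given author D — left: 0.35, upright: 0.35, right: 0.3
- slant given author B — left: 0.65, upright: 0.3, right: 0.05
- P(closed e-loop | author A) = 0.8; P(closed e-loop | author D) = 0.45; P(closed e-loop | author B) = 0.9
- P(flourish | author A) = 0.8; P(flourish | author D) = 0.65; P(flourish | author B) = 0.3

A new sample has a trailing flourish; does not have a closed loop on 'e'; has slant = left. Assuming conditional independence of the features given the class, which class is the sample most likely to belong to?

author A: 0.05 × 0.15 × (1−0.8) × 0.8 = 0.0012
author D: 0.15 × 0.35 × (1−0.45) × 0.65 = 0.01876875
author B: 0.8 × 0.65 × (1−0.9) × 0.3 = 0.0156
Highest score → author D.

author D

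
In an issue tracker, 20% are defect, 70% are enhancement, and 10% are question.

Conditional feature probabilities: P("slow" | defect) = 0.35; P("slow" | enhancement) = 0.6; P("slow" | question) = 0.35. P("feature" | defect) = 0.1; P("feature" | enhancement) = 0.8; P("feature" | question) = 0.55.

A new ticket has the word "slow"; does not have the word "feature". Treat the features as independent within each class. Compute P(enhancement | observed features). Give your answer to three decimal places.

0.516

defect: 0.2 × 0.35 × (1−0.1) = 0.063
enhancement: 0.7 × 0.6 × (1−0.8) = 0.084
question: 0.1 × 0.35 × (1−0.55) = 0.01575
P(enhancement | x) = 0.084 / 0.16275 ≈ 0.516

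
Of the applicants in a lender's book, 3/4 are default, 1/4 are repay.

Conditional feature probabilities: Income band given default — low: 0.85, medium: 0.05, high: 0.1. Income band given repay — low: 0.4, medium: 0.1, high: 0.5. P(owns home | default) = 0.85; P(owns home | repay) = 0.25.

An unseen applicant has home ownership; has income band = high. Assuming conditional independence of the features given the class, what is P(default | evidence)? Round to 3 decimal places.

default: 0.75 × 0.1 × 0.85 = 0.06375
repay: 0.25 × 0.5 × 0.25 = 0.03125
P(default | x) = 0.06375 / 0.095 ≈ 0.671

0.671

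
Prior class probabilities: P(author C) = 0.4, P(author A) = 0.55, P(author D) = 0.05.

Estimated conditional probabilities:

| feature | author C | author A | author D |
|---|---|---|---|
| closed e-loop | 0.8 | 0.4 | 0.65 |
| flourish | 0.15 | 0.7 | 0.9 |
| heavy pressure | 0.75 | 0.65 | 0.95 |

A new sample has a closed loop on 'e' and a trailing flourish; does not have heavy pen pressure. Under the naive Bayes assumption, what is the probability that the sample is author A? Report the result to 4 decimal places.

author C: 0.4 × 0.8 × 0.15 × (1−0.75) = 0.012
author A: 0.55 × 0.4 × 0.7 × (1−0.65) = 0.0539
author D: 0.05 × 0.65 × 0.9 × (1−0.95) = 0.0014625
P(author A | x) = 0.0539 / 0.0673625 ≈ 0.8001

0.8001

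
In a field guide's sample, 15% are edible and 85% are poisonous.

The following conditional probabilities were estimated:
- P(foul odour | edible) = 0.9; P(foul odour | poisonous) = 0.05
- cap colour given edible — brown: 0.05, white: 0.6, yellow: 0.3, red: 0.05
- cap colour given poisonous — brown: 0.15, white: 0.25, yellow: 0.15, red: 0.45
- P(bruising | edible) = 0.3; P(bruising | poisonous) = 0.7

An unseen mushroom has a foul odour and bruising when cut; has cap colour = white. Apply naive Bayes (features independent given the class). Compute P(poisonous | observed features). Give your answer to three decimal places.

0.234

edible: 0.15 × 0.9 × 0.6 × 0.3 = 0.0243
poisonous: 0.85 × 0.05 × 0.25 × 0.7 = 0.0074375
P(poisonous | x) = 0.0074375 / 0.0317375 ≈ 0.234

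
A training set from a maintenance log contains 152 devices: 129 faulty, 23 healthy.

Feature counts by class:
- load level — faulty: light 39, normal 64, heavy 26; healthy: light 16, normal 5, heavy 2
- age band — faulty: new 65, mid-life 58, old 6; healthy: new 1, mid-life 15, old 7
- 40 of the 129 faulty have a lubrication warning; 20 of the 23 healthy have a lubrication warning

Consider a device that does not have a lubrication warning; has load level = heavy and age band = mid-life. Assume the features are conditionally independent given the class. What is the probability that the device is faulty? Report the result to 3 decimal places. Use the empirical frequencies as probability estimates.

faulty: (129/152) × (26/129) × (58/129) × (89/129) ≈ 0.0530601
healthy: (23/152) × (2/23) × (15/23) × (3/23) ≈ 0.00111929
P(faulty | x) = 0.0530601 / 0.05417939 ≈ 0.979

0.979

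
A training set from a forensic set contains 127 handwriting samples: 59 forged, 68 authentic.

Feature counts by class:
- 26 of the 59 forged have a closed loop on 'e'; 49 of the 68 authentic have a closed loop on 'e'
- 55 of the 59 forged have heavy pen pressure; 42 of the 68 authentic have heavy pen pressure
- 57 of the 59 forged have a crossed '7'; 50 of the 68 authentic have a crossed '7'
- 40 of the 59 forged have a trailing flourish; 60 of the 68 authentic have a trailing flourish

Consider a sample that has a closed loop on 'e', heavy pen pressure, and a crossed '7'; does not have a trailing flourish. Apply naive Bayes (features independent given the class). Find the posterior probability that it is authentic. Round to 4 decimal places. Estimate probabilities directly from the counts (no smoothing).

forged: (59/127) × (26/59) × (55/59) × (57/59) × (19/59) ≈ 0.0593752
authentic: (68/127) × (49/68) × (42/68) × (50/68) × (8/68) ≈ 0.0206146
P(authentic | x) = 0.0206146 / 0.0799898 ≈ 0.2577

0.2577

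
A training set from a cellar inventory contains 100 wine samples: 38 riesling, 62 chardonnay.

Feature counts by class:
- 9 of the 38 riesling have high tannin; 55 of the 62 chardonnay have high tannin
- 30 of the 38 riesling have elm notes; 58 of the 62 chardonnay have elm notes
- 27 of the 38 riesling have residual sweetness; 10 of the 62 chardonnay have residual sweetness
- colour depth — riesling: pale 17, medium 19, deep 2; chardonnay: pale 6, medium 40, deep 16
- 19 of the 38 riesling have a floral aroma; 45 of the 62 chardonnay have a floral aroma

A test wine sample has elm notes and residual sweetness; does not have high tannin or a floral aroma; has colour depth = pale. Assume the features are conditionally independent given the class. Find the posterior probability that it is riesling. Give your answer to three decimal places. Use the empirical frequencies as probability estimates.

0.992

riesling: (38/100) × (29/38) × (30/38) × (27/38) × (17/38) × (19/38) ≈ 0.0363874
chardonnay: (62/100) × (7/62) × (58/62) × (10/62) × (6/62) × (17/62) ≈ 0.000280259
P(riesling | x) = 0.0363874 / 0.036667659 ≈ 0.992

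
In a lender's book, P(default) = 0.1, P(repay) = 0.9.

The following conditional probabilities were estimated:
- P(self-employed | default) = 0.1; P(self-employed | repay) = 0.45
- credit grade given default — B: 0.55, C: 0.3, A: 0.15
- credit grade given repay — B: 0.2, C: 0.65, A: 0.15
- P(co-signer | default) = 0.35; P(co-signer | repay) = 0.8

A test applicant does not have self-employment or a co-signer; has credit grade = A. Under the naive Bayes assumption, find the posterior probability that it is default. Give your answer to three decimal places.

default: 0.1 × (1−0.1) × 0.15 × (1−0.35) = 0.008775
repay: 0.9 × (1−0.45) × 0.15 × (1−0.8) = 0.01485
P(default | x) = 0.008775 / 0.023625 ≈ 0.371

0.371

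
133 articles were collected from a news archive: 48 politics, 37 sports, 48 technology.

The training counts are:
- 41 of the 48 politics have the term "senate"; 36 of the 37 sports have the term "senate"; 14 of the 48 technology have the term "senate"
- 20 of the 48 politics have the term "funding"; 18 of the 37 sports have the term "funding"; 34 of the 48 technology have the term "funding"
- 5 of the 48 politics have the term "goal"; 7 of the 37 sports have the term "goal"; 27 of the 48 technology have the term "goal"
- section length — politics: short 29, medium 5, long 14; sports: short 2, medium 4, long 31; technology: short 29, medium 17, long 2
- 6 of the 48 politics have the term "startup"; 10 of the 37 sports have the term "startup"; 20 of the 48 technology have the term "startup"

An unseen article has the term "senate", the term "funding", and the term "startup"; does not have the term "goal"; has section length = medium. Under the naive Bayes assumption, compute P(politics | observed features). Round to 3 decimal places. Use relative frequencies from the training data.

0.159

politics: (48/133) × (41/48) × (20/48) × (43/48) × (5/48) × (6/48) ≈ 0.00149826
sports: (37/133) × (36/37) × (18/37) × (30/37) × (4/37) × (10/37) ≈ 0.00311959
technology: (48/133) × (14/48) × (34/48) × (21/48) × (17/48) × (20/48) ≈ 0.00481381
P(politics | x) = 0.00149826 / 0.00943166 ≈ 0.159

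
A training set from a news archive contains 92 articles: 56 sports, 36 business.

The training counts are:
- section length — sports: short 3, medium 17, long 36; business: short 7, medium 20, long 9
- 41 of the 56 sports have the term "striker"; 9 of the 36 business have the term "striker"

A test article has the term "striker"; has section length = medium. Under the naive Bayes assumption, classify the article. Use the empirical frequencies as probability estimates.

sports

sports: (56/92) × (17/56) × (41/56) ≈ 0.135287
business: (36/92) × (20/36) × (9/36) ≈ 0.0543478
Highest score → sports.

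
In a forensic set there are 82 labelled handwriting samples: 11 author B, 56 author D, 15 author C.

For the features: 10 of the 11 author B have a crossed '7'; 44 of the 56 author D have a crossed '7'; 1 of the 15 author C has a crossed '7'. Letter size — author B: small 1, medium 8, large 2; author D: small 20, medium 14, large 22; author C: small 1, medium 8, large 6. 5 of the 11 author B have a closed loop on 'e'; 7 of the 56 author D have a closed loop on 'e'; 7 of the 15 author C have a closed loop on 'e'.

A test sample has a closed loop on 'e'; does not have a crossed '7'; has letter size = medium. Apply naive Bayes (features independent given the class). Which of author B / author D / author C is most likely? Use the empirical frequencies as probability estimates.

author B: (11/82) × (1/11) × (8/11) × (5/11) ≈ 0.00403145
author D: (56/82) × (12/56) × (14/56) × (7/56) ≈ 0.00457317
author C: (15/82) × (14/15) × (8/15) × (7/15) ≈ 0.0424932
Highest score → author C.

author C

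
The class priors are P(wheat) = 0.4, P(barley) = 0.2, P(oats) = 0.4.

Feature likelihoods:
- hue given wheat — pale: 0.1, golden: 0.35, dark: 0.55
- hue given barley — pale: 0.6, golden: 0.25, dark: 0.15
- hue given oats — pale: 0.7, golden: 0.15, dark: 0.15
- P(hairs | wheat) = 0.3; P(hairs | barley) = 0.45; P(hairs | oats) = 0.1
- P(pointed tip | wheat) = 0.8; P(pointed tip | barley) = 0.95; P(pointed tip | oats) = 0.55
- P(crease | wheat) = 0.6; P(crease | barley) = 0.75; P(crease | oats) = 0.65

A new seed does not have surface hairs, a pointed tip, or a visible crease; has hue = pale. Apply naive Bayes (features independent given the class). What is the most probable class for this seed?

oats

wheat: 0.4 × 0.1 × (1−0.3) × (1−0.8) × (1−0.6) = 0.00224
barley: 0.2 × 0.6 × (1−0.45) × (1−0.95) × (1−0.75) = 0.000825
oats: 0.4 × 0.7 × (1−0.1) × (1−0.55) × (1−0.65) = 0.03969
Highest score → oats.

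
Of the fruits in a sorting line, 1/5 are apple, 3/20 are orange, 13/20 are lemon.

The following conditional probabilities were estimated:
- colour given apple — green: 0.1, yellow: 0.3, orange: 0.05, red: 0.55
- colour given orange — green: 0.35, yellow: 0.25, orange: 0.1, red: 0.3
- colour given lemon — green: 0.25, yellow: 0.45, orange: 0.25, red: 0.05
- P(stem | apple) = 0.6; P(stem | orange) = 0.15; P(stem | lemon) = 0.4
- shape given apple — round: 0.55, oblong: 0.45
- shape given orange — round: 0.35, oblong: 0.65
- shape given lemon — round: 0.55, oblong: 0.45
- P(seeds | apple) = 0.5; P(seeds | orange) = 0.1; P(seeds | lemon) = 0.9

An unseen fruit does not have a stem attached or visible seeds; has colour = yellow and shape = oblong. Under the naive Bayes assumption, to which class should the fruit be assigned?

orange

apple: 0.2 × 0.3 × (1−0.6) × 0.45 × (1−0.5) = 0.0054
orange: 0.15 × 0.25 × (1−0.15) × 0.65 × (1−0.1) = 0.018646875
lemon: 0.65 × 0.45 × (1−0.4) × 0.45 × (1−0.9) = 0.0078975
Highest score → orange.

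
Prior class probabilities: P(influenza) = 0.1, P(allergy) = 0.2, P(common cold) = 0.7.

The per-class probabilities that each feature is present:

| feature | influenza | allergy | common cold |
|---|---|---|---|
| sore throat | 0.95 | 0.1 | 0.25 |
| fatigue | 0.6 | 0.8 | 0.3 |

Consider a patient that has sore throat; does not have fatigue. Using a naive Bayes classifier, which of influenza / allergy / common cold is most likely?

influenza: 0.1 × 0.95 × (1−0.6) = 0.038
allergy: 0.2 × 0.1 × (1−0.8) = 0.004
common cold: 0.7 × 0.25 × (1−0.3) = 0.1225
Highest score → common cold.

common cold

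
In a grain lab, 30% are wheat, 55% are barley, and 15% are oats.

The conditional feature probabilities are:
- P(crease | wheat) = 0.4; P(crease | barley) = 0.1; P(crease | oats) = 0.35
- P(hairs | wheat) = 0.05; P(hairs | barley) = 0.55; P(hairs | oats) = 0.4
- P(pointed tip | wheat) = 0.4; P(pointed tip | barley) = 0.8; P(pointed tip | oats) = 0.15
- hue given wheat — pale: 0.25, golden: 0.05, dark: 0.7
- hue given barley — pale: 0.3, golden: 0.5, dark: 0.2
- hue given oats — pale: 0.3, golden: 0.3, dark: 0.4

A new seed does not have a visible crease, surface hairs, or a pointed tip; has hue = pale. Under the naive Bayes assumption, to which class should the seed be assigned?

wheat

wheat: 0.3 × (1−0.4) × (1−0.05) × (1−0.4) × 0.25 = 0.02565
barley: 0.55 × (1−0.1) × (1−0.55) × (1−0.8) × 0.3 = 0.013365
oats: 0.15 × (1−0.35) × (1−0.4) × (1−0.15) × 0.3 = 0.0149175
Highest score → wheat.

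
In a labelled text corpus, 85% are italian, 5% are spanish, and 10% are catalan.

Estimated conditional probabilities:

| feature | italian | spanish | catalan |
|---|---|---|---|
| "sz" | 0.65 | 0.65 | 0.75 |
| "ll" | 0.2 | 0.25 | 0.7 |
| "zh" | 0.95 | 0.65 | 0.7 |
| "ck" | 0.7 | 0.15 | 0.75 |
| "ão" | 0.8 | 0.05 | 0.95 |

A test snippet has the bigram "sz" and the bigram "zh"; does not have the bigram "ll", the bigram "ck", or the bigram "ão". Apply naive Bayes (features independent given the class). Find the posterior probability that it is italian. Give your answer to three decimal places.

italian: 0.85 × 0.65 × (1−0.2) × 0.95 × (1−0.7) × (1−0.8) = 0.025194
spanish: 0.05 × 0.65 × (1−0.25) × 0.65 × (1−0.15) × (1−0.05) = 0.012793828125
catalan: 0.1 × 0.75 × (1−0.7) × 0.7 × (1−0.75) × (1−0.95) = 0.000196875
P(italian | x) = 0.025194 / 0.038184703125 ≈ 0.660

0.660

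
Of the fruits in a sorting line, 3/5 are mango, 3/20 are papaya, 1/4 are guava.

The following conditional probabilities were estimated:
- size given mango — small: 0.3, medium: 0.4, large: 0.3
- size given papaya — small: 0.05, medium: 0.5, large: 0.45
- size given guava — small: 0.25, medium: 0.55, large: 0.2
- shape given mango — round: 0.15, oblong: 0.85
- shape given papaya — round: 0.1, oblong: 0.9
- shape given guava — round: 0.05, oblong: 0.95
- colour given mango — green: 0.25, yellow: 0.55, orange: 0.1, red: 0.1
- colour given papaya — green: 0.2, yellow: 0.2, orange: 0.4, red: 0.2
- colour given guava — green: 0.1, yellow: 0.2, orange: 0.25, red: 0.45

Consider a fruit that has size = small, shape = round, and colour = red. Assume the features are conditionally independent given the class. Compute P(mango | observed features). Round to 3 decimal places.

0.634

mango: 0.6 × 0.3 × 0.15 × 0.1 = 0.0027
papaya: 0.15 × 0.05 × 0.1 × 0.2 = 0.00015
guava: 0.25 × 0.25 × 0.05 × 0.45 = 0.00140625
P(mango | x) = 0.0027 / 0.00425625 ≈ 0.634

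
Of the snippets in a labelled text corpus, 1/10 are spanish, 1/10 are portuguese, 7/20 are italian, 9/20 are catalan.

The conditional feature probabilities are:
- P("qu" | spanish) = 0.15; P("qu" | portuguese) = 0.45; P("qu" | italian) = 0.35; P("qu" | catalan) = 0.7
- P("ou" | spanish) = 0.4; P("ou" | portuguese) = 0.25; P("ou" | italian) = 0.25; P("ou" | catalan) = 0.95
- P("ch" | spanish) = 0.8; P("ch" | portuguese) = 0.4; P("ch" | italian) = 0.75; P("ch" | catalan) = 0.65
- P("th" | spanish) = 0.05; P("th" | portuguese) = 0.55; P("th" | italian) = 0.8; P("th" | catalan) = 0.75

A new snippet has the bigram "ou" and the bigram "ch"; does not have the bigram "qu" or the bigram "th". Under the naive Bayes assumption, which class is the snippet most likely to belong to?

spanish

spanish: 0.1 × (1−0.15) × 0.4 × 0.8 × (1−0.05) = 0.02584
portuguese: 0.1 × (1−0.45) × 0.25 × 0.4 × (1−0.55) = 0.002475
italian: 0.35 × (1−0.35) × 0.25 × 0.75 × (1−0.8) = 0.00853125
catalan: 0.45 × (1−0.7) × 0.95 × 0.65 × (1−0.75) = 0.020840625
Highest score → spanish.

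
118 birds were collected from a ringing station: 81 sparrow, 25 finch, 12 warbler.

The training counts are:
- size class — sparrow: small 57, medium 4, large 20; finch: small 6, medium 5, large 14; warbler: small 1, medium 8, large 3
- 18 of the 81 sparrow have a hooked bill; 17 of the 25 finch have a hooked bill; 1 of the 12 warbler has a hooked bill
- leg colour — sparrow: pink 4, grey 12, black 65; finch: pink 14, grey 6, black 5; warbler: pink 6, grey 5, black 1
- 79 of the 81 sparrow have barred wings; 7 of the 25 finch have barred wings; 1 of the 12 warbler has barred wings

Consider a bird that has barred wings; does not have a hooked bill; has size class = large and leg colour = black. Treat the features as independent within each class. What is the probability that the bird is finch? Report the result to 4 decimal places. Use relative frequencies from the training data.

sparrow: (81/118) × (20/81) × (63/81) × (65/81) × (79/81) ≈ 0.103175
finch: (25/118) × (14/25) × (8/25) × (5/25) × (7/25) ≈ 0.0021261
warbler: (12/118) × (3/12) × (11/12) × (1/12) × (1/12) ≈ 0.000161841
P(finch | x) = 0.0021261 / 0.105462941 ≈ 0.0202

0.0202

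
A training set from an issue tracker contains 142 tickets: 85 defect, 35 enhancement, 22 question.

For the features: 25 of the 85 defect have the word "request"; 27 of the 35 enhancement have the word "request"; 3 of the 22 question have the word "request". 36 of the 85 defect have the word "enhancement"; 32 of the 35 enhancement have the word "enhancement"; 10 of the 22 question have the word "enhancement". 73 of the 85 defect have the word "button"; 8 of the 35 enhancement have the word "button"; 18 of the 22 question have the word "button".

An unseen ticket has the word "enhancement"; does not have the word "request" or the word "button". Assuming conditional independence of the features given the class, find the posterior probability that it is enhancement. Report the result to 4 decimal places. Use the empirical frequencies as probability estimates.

0.5224

defect: (85/142) × (60/85) × (36/85) × (12/85) ≈ 0.0252644
enhancement: (35/142) × (8/35) × (32/35) × (27/35) ≈ 0.0397356
question: (22/142) × (19/22) × (10/22) × (4/22) ≈ 0.0110581
P(enhancement | x) = 0.0397356 / 0.0760581 ≈ 0.5224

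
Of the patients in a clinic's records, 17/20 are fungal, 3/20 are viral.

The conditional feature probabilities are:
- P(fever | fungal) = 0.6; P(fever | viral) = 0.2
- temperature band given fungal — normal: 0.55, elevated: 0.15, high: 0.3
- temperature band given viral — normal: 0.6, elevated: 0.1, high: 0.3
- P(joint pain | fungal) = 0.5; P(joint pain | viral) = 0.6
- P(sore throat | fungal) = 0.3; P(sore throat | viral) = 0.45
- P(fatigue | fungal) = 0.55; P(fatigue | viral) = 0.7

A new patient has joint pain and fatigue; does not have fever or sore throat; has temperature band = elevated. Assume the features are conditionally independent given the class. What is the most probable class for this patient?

fungal

fungal: 0.85 × (1−0.6) × 0.15 × 0.5 × (1−0.3) × 0.55 = 0.0098175
viral: 0.15 × (1−0.2) × 0.1 × 0.6 × (1−0.45) × 0.7 = 0.002772
Highest score → fungal.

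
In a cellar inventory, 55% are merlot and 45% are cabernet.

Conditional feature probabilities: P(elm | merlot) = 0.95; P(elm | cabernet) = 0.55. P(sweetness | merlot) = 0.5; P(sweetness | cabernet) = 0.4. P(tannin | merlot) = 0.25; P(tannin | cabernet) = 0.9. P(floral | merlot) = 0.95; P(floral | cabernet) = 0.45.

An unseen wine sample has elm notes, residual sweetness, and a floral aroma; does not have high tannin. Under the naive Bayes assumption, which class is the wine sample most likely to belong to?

merlot: 0.55 × 0.95 × 0.5 × (1−0.25) × 0.95 = 0.186140625
cabernet: 0.45 × 0.55 × 0.4 × (1−0.9) × 0.45 = 0.004455
Highest score → merlot.

merlot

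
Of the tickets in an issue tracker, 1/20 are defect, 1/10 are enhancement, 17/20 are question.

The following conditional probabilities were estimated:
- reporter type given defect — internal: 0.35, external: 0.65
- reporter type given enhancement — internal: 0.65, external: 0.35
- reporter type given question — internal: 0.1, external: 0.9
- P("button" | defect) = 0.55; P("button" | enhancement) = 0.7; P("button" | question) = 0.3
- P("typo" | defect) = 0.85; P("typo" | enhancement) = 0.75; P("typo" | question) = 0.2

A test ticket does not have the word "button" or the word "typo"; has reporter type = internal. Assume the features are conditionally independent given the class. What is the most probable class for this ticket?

defect: 0.05 × 0.35 × (1−0.55) × (1−0.85) = 0.00118125
enhancement: 0.1 × 0.65 × (1−0.7) × (1−0.75) = 0.004875
question: 0.85 × 0.1 × (1−0.3) × (1−0.2) = 0.0476
Highest score → question.

question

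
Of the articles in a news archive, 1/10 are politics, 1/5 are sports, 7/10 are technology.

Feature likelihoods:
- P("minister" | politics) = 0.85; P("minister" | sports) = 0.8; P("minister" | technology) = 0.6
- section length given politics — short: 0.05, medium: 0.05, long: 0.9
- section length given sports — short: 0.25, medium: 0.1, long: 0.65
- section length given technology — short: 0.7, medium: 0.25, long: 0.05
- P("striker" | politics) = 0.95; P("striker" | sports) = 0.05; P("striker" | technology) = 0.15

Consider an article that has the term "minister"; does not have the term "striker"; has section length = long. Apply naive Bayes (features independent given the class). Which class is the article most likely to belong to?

politics: 0.1 × 0.85 × 0.9 × (1−0.95) = 0.003825
sports: 0.2 × 0.8 × 0.65 × (1−0.05) = 0.0988
technology: 0.7 × 0.6 × 0.05 × (1−0.15) = 0.01785
Highest score → sports.

sports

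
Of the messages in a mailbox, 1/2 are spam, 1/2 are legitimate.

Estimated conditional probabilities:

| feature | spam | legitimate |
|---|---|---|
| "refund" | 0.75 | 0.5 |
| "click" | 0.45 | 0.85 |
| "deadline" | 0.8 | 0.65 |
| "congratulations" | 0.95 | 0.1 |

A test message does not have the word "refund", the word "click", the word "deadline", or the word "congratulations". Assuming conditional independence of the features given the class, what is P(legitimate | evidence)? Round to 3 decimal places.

spam: 0.5 × (1−0.75) × (1−0.45) × (1−0.8) × (1−0.95) = 0.0006875
legitimate: 0.5 × (1−0.5) × (1−0.85) × (1−0.65) × (1−0.1) = 0.0118125
P(legitimate | x) = 0.0118125 / 0.0125 ≈ 0.945

0.945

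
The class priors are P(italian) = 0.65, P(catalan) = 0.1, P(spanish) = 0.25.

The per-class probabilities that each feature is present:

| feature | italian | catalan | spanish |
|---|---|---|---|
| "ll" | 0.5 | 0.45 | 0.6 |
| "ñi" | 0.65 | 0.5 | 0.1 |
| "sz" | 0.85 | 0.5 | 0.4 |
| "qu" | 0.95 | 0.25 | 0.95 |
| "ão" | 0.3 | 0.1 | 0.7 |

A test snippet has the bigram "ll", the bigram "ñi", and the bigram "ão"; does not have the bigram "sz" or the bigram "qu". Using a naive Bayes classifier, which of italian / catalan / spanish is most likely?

italian: 0.65 × 0.5 × 0.65 × (1−0.85) × (1−0.95) × 0.3 = 0.0004753125
catalan: 0.1 × 0.45 × 0.5 × (1−0.5) × (1−0.25) × 0.1 = 0.00084375
spanish: 0.25 × 0.6 × 0.1 × (1−0.4) × (1−0.95) × 0.7 = 0.000315
Highest score → catalan.

catalan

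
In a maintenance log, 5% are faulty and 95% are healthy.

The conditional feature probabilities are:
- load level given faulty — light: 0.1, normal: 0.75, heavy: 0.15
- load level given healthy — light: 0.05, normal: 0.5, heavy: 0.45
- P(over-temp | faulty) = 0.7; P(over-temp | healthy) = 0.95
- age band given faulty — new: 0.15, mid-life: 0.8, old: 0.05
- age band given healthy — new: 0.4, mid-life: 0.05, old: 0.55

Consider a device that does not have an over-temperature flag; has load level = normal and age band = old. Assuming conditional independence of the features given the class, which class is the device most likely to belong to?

faulty: 0.05 × 0.75 × (1−0.7) × 0.05 = 0.0005625
healthy: 0.95 × 0.5 × (1−0.95) × 0.55 = 0.0130625
Highest score → healthy.

healthy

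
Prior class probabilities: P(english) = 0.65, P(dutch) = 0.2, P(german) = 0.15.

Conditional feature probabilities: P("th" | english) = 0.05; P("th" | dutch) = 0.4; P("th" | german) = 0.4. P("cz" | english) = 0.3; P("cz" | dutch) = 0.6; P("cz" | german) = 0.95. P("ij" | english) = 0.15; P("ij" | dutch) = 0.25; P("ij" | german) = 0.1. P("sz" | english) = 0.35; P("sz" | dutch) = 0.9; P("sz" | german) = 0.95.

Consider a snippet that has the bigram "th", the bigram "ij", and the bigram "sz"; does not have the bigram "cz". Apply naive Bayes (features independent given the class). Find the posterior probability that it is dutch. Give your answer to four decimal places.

english: 0.65 × 0.05 × (1−0.3) × 0.15 × 0.35 = 0.001194375
dutch: 0.2 × 0.4 × (1−0.6) × 0.25 × 0.9 = 0.0072
german: 0.15 × 0.4 × (1−0.95) × 0.1 × 0.95 = 0.000285
P(dutch | x) = 0.0072 / 0.008679375 ≈ 0.8296

0.8296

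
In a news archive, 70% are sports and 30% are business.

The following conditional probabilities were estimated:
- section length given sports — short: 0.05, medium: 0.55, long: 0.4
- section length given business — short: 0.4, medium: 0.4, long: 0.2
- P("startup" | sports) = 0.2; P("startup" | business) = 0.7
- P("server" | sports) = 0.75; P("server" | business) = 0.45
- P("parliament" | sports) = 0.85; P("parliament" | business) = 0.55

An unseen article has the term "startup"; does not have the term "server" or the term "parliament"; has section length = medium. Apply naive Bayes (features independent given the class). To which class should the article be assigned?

business

sports: 0.7 × 0.55 × 0.2 × (1−0.75) × (1−0.85) = 0.0028875
business: 0.3 × 0.4 × 0.7 × (1−0.45) × (1−0.55) = 0.02079
Highest score → business.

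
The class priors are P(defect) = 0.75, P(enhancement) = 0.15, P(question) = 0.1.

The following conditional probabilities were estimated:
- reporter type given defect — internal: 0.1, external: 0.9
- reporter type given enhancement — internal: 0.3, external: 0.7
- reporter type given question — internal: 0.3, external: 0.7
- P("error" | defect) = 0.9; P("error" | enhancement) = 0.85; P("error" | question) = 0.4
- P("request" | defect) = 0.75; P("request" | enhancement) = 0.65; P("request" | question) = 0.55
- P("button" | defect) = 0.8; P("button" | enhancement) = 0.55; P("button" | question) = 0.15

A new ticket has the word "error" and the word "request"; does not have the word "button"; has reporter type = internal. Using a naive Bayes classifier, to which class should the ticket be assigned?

defect: 0.75 × 0.1 × 0.9 × 0.75 × (1−0.8) = 0.010125
enhancement: 0.15 × 0.3 × 0.85 × 0.65 × (1−0.55) = 0.011188125
question: 0.1 × 0.3 × 0.4 × 0.55 × (1−0.15) = 0.00561
Highest score → enhancement.

enhancement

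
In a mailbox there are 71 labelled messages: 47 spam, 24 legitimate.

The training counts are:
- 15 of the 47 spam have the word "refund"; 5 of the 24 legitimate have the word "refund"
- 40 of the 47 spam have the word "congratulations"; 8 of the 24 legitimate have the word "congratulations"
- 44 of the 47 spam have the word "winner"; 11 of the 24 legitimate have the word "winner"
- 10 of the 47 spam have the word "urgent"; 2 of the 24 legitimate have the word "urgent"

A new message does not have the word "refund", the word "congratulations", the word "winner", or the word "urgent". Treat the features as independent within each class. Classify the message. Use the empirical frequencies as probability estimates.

legitimate

spam: (47/71) × (32/47) × (7/47) × (3/47) × (37/47) ≈ 0.00337302
legitimate: (24/71) × (19/24) × (16/24) × (13/24) × (22/24) ≈ 0.0885824
Highest score → legitimate.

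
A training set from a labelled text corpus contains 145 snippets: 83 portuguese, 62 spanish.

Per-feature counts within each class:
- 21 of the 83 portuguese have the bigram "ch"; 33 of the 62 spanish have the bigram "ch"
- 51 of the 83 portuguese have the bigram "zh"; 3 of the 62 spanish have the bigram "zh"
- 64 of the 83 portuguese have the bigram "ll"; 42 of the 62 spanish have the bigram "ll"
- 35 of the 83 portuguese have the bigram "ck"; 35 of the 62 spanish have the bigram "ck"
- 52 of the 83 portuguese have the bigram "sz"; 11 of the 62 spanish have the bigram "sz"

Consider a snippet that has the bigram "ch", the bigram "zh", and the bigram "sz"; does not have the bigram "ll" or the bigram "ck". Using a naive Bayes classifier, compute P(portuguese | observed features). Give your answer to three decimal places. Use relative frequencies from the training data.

0.964

portuguese: (83/145) × (21/83) × (51/83) × (19/83) × (48/83) × (52/83) ≈ 0.00738087
spanish: (62/145) × (33/62) × (3/62) × (20/62) × (27/62) × (11/62) ≈ 0.000274465
P(portuguese | x) = 0.00738087 / 0.007655335 ≈ 0.964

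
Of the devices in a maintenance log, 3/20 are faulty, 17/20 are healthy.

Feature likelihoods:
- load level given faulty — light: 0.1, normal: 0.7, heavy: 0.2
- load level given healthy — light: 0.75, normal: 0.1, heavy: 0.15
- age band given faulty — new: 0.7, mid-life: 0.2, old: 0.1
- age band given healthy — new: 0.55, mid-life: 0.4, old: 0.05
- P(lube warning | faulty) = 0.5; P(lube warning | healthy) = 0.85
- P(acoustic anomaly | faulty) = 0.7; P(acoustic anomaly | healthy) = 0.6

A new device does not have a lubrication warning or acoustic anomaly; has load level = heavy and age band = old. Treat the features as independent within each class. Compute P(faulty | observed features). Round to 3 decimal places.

0.541

faulty: 0.15 × 0.2 × 0.1 × (1−0.5) × (1−0.7) = 0.00045
healthy: 0.85 × 0.15 × 0.05 × (1−0.85) × (1−0.6) = 0.0003825
P(faulty | x) = 0.00045 / 0.0008325 ≈ 0.541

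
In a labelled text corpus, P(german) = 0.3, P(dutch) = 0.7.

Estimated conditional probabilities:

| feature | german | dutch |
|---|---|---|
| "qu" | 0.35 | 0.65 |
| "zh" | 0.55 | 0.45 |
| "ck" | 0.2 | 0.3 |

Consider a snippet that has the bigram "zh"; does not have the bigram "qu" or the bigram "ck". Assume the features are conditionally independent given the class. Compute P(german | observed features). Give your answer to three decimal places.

german: 0.3 × (1−0.35) × 0.55 × (1−0.2) = 0.0858
dutch: 0.7 × (1−0.65) × 0.45 × (1−0.3) = 0.077175
P(german | x) = 0.0858 / 0.162975 ≈ 0.526

0.526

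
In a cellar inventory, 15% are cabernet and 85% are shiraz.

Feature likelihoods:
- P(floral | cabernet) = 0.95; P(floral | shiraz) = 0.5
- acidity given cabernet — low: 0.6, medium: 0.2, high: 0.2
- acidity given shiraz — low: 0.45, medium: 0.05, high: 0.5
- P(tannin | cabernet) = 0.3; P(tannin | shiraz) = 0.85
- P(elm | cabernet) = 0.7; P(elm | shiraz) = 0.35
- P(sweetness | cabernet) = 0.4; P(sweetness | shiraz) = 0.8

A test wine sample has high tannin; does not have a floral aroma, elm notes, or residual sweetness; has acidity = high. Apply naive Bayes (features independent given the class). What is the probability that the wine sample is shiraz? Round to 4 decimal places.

0.9966

cabernet: 0.15 × (1−0.95) × 0.2 × 0.3 × (1−0.7) × (1−0.4) = 0.000081
shiraz: 0.85 × (1−0.5) × 0.5 × 0.85 × (1−0.35) × (1−0.8) = 0.02348125
P(shiraz | x) = 0.02348125 / 0.02356225 ≈ 0.9966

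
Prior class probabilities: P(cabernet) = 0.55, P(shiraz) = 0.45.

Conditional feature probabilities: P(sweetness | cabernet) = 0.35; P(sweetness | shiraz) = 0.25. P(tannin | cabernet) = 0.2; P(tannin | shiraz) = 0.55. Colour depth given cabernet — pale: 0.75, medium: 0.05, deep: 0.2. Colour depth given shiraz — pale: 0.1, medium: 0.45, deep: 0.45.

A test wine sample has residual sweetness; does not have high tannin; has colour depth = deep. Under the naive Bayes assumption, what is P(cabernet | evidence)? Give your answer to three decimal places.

0.575

cabernet: 0.55 × 0.35 × (1−0.2) × 0.2 = 0.0308
shiraz: 0.45 × 0.25 × (1−0.55) × 0.45 = 0.02278125
P(cabernet | x) = 0.0308 / 0.05358125 ≈ 0.575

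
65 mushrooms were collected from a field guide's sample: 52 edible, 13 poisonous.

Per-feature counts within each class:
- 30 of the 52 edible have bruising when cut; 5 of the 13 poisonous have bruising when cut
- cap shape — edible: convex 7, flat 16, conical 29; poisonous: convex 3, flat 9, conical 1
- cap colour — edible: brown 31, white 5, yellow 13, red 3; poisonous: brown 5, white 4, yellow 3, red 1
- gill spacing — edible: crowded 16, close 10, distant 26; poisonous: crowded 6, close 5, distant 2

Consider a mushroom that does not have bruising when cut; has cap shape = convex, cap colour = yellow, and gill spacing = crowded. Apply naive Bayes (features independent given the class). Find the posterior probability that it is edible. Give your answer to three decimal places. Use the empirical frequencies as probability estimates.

edible: (52/65) × (22/52) × (7/52) × (13/52) × (16/52) ≈ 0.00350478
poisonous: (13/65) × (8/13) × (3/13) × (3/13) × (6/13) ≈ 0.0030251
P(edible | x) = 0.00350478 / 0.00652988 ≈ 0.537

0.537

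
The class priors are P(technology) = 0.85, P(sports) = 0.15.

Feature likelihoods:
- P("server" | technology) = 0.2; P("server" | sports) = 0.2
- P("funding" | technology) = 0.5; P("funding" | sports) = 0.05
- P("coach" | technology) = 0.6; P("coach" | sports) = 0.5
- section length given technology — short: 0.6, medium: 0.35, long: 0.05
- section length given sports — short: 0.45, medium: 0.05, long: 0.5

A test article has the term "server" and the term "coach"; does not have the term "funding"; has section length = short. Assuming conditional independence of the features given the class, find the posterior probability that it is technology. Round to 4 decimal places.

technology: 0.85 × 0.2 × (1−0.5) × 0.6 × 0.6 = 0.0306
sports: 0.15 × 0.2 × (1−0.05) × 0.5 × 0.45 = 0.0064125
P(technology | x) = 0.0306 / 0.0370125 ≈ 0.8267

0.8267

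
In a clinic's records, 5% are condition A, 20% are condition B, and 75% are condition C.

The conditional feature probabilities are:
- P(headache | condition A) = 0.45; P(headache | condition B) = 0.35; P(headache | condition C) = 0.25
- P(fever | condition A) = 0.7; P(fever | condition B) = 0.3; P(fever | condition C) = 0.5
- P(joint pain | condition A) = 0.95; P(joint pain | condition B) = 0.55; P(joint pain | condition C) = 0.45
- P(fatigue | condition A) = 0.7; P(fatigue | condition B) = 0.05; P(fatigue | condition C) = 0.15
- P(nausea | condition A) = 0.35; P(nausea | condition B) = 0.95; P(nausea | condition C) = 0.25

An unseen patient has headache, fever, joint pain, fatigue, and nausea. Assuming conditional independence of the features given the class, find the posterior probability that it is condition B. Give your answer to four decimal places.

condition A: 0.05 × 0.45 × 0.7 × 0.95 × 0.7 × 0.35 = 0.0036658125
condition B: 0.2 × 0.35 × 0.3 × 0.55 × 0.05 × 0.95 = 0.000548625
condition C: 0.75 × 0.25 × 0.5 × 0.45 × 0.15 × 0.25 = 0.00158203125
P(condition B | x) = 0.000548625 / 0.00579646875 ≈ 0.0946

0.0946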